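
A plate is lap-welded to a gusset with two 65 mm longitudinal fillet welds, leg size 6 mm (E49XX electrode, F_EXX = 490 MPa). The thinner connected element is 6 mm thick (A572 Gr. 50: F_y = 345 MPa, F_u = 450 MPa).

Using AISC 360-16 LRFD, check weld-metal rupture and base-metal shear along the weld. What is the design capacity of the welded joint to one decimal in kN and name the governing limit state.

121.6 kN (weld metal governs)

Weld metal: throat = 0.707×6 = 4.242 mm, L = 2×65 = 130 mm. φR_n = 0.75 × 0.6 × 490 × 4.242 × 130 = 121.6 kN.
Base metal shear (6 mm plate): yield φR_n = 1.0×0.6×345×6×130 = 161.5 kN; rupture φR_n = 0.75×0.6×450×6×130 = 158.0 kN; take 158.0 kN (rupture).
Governing: min(121.6, 158.0) = 121.6 kN → weld metal.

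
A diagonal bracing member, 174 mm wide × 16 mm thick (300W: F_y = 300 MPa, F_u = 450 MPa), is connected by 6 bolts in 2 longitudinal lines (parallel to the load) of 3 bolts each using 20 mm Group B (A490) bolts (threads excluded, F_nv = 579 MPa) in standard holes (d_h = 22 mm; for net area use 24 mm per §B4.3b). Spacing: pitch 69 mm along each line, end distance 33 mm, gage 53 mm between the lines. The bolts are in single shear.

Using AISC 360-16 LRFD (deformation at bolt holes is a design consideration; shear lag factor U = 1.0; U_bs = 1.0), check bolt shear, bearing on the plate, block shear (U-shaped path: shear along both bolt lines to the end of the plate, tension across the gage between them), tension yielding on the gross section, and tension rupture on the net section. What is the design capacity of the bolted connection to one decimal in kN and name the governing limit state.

680.4 kN (net-section rupture governs)

Bolt shear: A_b = π(20)²/4 = 314.16 mm². φR_n = 0.75 × 579 × 314.16 × 6 × 1 = 818.5 kN.
Bearing (16 mm plate, F_u = 450 MPa): end bolts L_c = 33 − 22/2 = 22, R_n = min(1.2×22×16×450, 2.4×20×16×450) = 190.08 kN/bolt; interior L_c = 69 − 22 = 47, R_n = 345.6 kN/bolt. φR_n = 0.75 × (2×190.08 + 4×345.6) = 1321.9 kN.
Block shear: shear path 2×[33+2×69] = 2×171 mm, A_gv = 5472, A_nv = 2×(171 − 2.5×24)×16 = 3552 mm²; tension across gage: (53 − 1×24)×16 = 464 mm². R_n = min(0.6×450×3552, 0.6×300×5472) + 1.0×450×464 = min(959.04, 984.96) + 208.8 = 1167.8 kN. φR_n = 0.75 × 1167.8 = 875.9 kN.
Tension yield (gross): A_g = 174×16 = 2784 mm². φR_n = 0.90 × 300 × 2784 = 751.7 kN.
Tension rupture (net): A_n = (174 − 2×24)×16 = 2016 mm² (U = 1.0, A_e = A_n). φR_n = 0.75 × 450 × 2016 = 680.4 kN.
Governing: min(818.5, 1321.9, 875.9, 751.7, 680.4) = 680.4 kN → net-section rupture.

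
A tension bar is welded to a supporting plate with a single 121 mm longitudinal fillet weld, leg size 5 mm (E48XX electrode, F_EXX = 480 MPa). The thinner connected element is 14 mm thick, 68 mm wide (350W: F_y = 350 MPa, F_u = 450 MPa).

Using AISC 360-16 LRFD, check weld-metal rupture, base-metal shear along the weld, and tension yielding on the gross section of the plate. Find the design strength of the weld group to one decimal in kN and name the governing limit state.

92.4 kN (weld metal governs)

Weld metal: throat = 0.707×5 = 3.535 mm, L = 121 mm. φR_n = 0.75 × 0.6 × 480 × 3.535 × 121 = 92.4 kN.
Base metal shear (14 mm plate): yield φR_n = 1.0×0.6×350×14×121 = 355.7 kN; rupture φR_n = 0.75×0.6×450×14×121 = 343.0 kN; take 343.0 kN (rupture).
Tension yield (gross): A_g = 68×14 = 952 mm². φR_n = 0.90 × 350 × 952 = 299.9 kN.
Governing: min(92.4, 343.0, 299.9) = 92.4 kN → weld metal.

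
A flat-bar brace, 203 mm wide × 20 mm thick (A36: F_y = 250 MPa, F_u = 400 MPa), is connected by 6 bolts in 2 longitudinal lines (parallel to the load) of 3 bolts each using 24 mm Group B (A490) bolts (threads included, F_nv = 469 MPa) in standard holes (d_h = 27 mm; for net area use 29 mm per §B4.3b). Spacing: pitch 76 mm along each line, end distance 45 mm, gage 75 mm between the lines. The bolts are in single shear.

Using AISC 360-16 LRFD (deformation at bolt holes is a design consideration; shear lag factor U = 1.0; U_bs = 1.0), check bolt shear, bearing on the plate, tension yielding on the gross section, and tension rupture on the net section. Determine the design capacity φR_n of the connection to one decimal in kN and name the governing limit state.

Bolt shear: A_b = π(24)²/4 = 452.39 mm². φR_n = 0.75 × 469 × 452.39 × 6 × 1 = 954.8 kN.
Bearing (20 mm plate, F_u = 400 MPa): end bolts L_c = 45 − 27/2 = 31.5, R_n = min(1.2×31.5×20×400, 2.4×24×20×400) = 302.4 kN/bolt; interior L_c = 76 − 27 = 49, R_n = 460.8 kN/bolt. φR_n = 0.75 × (2×302.4 + 4×460.8) = 1836.0 kN.
Tension yield (gross): A_g = 203×20 = 4060 mm². φR_n = 0.90 × 250 × 4060 = 913.5 kN.
Tension rupture (net): A_n = (203 − 2×29)×20 = 2900 mm² (U = 1.0, A_e = A_n). φR_n = 0.75 × 400 × 2900 = 870.0 kN.
Governing: min(954.8, 1836.0, 913.5, 870.0) = 870.0 kN → net-section rupture.

870.0 kN (net-section rupture governs)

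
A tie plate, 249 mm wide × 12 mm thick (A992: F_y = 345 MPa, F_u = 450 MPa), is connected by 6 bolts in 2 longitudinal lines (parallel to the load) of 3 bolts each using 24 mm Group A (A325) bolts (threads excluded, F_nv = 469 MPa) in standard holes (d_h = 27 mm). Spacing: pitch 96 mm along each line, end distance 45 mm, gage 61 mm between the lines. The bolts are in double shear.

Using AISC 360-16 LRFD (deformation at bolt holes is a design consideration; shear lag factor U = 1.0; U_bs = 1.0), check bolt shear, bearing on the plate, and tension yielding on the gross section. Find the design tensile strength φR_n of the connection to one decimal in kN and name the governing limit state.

927.8 kN (gross-section yield governs)

Bolt shear: A_b = π(24)²/4 = 452.39 mm². φR_n = 0.75 × 469 × 452.39 × 6 × 2 = 1909.5 kN.
Bearing (12 mm plate, F_u = 450 MPa): end bolts L_c = 45 − 27/2 = 31.5, R_n = min(1.2×31.5×12×450, 2.4×24×12×450) = 204.12 kN/bolt; interior L_c = 96 − 27 = 69, R_n = 311.04 kN/bolt. φR_n = 0.75 × (2×204.12 + 4×311.04) = 1239.3 kN.
Tension yield (gross): A_g = 249×12 = 2988 mm². φR_n = 0.90 × 345 × 2988 = 927.8 kN.
Governing: min(1909.5, 1239.3, 927.8) = 927.8 kN → gross-section yield.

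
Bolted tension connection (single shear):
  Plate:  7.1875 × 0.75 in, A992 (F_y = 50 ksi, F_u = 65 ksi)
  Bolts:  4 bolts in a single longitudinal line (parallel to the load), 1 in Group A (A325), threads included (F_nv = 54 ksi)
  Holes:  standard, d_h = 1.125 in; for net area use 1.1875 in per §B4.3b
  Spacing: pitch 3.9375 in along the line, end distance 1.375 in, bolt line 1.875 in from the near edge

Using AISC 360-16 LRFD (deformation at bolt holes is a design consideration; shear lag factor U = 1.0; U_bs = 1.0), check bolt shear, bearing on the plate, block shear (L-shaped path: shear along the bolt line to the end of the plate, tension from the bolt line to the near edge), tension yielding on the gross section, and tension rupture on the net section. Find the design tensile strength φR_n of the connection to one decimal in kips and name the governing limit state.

127.2 kips (bolt shear governs)

Bolt shear: A_b = π(1)²/4 = 0.7854 in². φR_n = 0.75 × 54 × 0.7854 × 4 × 1 = 127.2 kips.
Bearing (0.75 in plate, F_u = 65 ksi): end bolts L_c = 1.375 − 1.125/2 = 0.8125, R_n = min(1.2×0.8125×0.75×65, 2.4×1×0.75×65) = 47.531 kips/bolt; interior L_c = 3.9375 − 1.125 = 2.8125, R_n = 117 kips/bolt. φR_n = 0.75 × (1×47.531 + 3×117) = 298.9 kips.
Block shear: shear path 1×[1.375+3×3.9375] = 1×13.1875 in, A_gv = 9.8906, A_nv = 1×(13.1875 − 3.5×1.1875)×0.75 = 6.7734 in²; tension to near edge: (1.875 − 0.5×1.1875)×0.75 = 0.96094 in². R_n = min(0.6×65×6.7734, 0.6×50×9.8906) + 1.0×65×0.96094 = min(264.16, 296.72) + 62.461 = 326.62 kips. φR_n = 0.75 × 326.62 = 245.0 kips.
Tension yield (gross): A_g = 7.1875×0.75 = 5.3906 in². φR_n = 0.90 × 50 × 5.3906 = 242.6 kips.
Tension rupture (net): A_n = (7.1875 − 1×1.1875)×0.75 = 4.5 in² (U = 1.0, A_e = A_n). φR_n = 0.75 × 65 × 4.5 = 219.4 kips.
Governing: min(127.2, 298.9, 245.0, 242.6, 219.4) = 127.2 kips → bolt shear.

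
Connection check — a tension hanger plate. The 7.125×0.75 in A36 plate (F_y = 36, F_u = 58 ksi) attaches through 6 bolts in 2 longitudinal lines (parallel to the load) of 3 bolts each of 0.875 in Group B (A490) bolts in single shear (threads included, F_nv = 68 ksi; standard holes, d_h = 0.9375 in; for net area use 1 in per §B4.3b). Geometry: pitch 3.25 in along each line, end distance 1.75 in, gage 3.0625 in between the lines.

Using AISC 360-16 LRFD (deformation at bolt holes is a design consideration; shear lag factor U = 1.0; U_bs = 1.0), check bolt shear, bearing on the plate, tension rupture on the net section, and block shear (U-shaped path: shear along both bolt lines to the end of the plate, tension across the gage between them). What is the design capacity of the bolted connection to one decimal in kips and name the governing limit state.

Bolt shear: A_b = π(0.875)²/4 = 0.60132 in². φR_n = 0.75 × 68 × 0.60132 × 6 × 1 = 184.0 kips.
Bearing (0.75 in plate, F_u = 58 ksi): end bolts L_c = 1.75 − 0.9375/2 = 1.28125, R_n = min(1.2×1.28125×0.75×58, 2.4×0.875×0.75×58) = 66.881 kips/bolt; interior L_c = 3.25 − 0.9375 = 2.3125, R_n = 91.35 kips/bolt. φR_n = 0.75 × (2×66.881 + 4×91.35) = 374.4 kips.
Tension rupture (net): A_n = (7.125 − 2×1)×0.75 = 3.8438 in² (U = 1.0, A_e = A_n). φR_n = 0.75 × 58 × 3.8438 = 167.2 kips.
Block shear: shear path 2×[1.75+2×3.25] = 2×8.25 in, A_gv = 12.375, A_nv = 2×(8.25 − 2.5×1)×0.75 = 8.625 in²; tension across gage: (3.0625 − 1×1)×0.75 = 1.5469 in². R_n = min(0.6×58×8.625, 0.6×36×12.375) + 1.0×58×1.5469 = min(300.15, 267.3) + 89.72 = 357.02 kips. φR_n = 0.75 × 357.02 = 267.8 kips.
Governing: min(184.0, 374.4, 167.2, 267.8) = 167.2 kips → net-section rupture.

167.2 kips (net-section rupture governs)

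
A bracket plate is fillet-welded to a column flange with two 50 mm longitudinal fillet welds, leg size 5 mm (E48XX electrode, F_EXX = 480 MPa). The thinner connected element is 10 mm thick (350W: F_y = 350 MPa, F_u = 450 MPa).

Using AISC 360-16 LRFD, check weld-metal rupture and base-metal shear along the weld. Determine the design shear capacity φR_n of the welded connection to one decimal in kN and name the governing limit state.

Weld metal: throat = 0.707×5 = 3.535 mm, L = 2×50 = 100 mm. φR_n = 0.75 × 0.6 × 480 × 3.535 × 100 = 76.4 kN.
Base metal shear (10 mm plate): yield φR_n = 1.0×0.6×350×10×100 = 210.0 kN; rupture φR_n = 0.75×0.6×450×10×100 = 202.5 kN; take 202.5 kN (rupture).
Governing: min(76.4, 202.5) = 76.4 kN → weld metal.

76.4 kN (weld metal governs)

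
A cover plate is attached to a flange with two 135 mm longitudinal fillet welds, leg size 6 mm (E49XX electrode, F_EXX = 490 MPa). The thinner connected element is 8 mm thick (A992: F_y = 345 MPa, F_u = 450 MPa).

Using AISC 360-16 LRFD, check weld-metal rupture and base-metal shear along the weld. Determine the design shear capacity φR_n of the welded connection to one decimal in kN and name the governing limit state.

252.5 kN (weld metal governs)

Weld metal: throat = 0.707×6 = 4.242 mm, L = 2×135 = 270 mm. φR_n = 0.75 × 0.6 × 490 × 4.242 × 270 = 252.5 kN.
Base metal shear (8 mm plate): yield φR_n = 1.0×0.6×345×8×270 = 447.1 kN; rupture φR_n = 0.75×0.6×450×8×270 = 437.4 kN; take 437.4 kN (rupture).
Governing: min(252.5, 437.4) = 252.5 kN → weld metal.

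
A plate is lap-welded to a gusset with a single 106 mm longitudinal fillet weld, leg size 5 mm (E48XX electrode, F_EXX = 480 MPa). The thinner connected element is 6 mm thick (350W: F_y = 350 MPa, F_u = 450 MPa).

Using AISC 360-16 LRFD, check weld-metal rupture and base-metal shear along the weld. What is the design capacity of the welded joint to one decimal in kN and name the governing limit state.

80.9 kN (weld metal governs)

Weld metal: throat = 0.707×5 = 3.535 mm, L = 106 mm. φR_n = 0.75 × 0.6 × 480 × 3.535 × 106 = 80.9 kN.
Base metal shear (6 mm plate): yield φR_n = 1.0×0.6×350×6×106 = 133.6 kN; rupture φR_n = 0.75×0.6×450×6×106 = 128.8 kN; take 128.8 kN (rupture).
Governing: min(80.9, 128.8) = 80.9 kN → weld metal.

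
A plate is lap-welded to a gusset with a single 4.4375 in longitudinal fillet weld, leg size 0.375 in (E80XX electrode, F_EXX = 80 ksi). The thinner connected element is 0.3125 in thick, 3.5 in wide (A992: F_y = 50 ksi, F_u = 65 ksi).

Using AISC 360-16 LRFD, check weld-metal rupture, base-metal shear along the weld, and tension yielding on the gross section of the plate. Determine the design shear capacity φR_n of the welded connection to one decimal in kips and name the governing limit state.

40.6 kips (base-metal shear governs)

Weld metal: throat = 0.707×0.375 = 0.26513 in, L = 4.4375 in. φR_n = 0.75 × 0.6 × 80 × 0.26513 × 4.4375 = 42.4 kips.
Base metal shear (0.3125 in plate): yield φR_n = 1.0×0.6×50×0.3125×4.4375 = 41.6 kips; rupture φR_n = 0.75×0.6×65×0.3125×4.4375 = 40.6 kips; take 40.6 kips (rupture).
Tension yield (gross): A_g = 3.5×0.3125 = 1.0938 in². φR_n = 0.90 × 50 × 1.0938 = 49.2 kips.
Governing: min(42.4, 40.6, 49.2) = 40.6 kips → base-metal shear.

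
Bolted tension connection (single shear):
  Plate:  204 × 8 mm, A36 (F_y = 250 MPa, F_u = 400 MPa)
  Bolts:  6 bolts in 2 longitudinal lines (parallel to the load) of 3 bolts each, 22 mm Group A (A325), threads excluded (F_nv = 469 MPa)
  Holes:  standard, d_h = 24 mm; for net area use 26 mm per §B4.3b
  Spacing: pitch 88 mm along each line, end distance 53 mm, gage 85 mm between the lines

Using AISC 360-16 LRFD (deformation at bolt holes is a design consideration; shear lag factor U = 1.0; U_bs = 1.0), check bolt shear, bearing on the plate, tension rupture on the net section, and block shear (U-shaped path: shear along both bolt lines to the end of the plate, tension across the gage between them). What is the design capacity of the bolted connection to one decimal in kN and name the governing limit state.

Bolt shear: A_b = π(22)²/4 = 380.13 mm². φR_n = 0.75 × 469 × 380.13 × 6 × 1 = 802.3 kN.
Bearing (8 mm plate, F_u = 400 MPa): end bolts L_c = 53 − 24/2 = 41, R_n = min(1.2×41×8×400, 2.4×22×8×400) = 157.44 kN/bolt; interior L_c = 88 − 24 = 64, R_n = 168.96 kN/bolt. φR_n = 0.75 × (2×157.44 + 4×168.96) = 743.0 kN.
Tension rupture (net): A_n = (204 − 2×26)×8 = 1216 mm² (U = 1.0, A_e = A_n). φR_n = 0.75 × 400 × 1216 = 364.8 kN.
Block shear: shear path 2×[53+2×88] = 2×229 mm, A_gv = 3664, A_nv = 2×(229 − 2.5×26)×8 = 2624 mm²; tension across gage: (85 − 1×26)×8 = 472 mm². R_n = min(0.6×400×2624, 0.6×250×3664) + 1.0×400×472 = min(629.76, 549.6) + 188.8 = 738.4 kN. φR_n = 0.75 × 738.4 = 553.8 kN.
Governing: min(802.3, 743.0, 364.8, 553.8) = 364.8 kN → net-section rupture.

364.8 kN (net-section rupture governs)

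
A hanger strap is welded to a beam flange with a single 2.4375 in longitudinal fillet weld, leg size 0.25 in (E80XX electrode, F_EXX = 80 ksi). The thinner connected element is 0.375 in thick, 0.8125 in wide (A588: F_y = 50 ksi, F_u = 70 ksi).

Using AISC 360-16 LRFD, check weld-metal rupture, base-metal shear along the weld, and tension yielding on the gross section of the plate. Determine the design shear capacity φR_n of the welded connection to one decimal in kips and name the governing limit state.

Weld metal: throat = 0.707×0.25 = 0.17675 in, L = 2.4375 in. φR_n = 0.75 × 0.6 × 80 × 0.17675 × 2.4375 = 15.5 kips.
Base metal shear (0.375 in plate): yield φR_n = 1.0×0.6×50×0.375×2.4375 = 27.4 kips; rupture φR_n = 0.75×0.6×70×0.375×2.4375 = 28.8 kips; take 27.4 kips (yield).
Tension yield (gross): A_g = 0.8125×0.375 = 0.30469 in². φR_n = 0.90 × 50 × 0.30469 = 13.7 kips.
Governing: min(15.5, 27.4, 13.7) = 13.7 kips → gross-section yield.

13.7 kips (gross-section yield governs)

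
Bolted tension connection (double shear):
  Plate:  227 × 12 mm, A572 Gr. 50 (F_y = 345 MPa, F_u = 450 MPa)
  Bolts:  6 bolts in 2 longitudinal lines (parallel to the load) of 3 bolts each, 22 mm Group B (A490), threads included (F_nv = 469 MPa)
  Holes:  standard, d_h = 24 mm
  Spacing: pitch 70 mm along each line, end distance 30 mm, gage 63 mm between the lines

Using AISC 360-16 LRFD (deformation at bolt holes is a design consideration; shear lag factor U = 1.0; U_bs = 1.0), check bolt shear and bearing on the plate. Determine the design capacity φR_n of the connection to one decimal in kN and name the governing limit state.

1030.3 kN (bearing governs)

Bolt shear: A_b = π(22)²/4 = 380.13 mm². φR_n = 0.75 × 469 × 380.13 × 6 × 2 = 1604.5 kN.
Bearing (12 mm plate, F_u = 450 MPa): end bolts L_c = 30 − 24/2 = 18, R_n = min(1.2×18×12×450, 2.4×22×12×450) = 116.64 kN/bolt; interior L_c = 70 − 24 = 46, R_n = 285.12 kN/bolt. φR_n = 0.75 × (2×116.64 + 4×285.12) = 1030.3 kN.
Governing: min(1604.5, 1030.3) = 1030.3 kN → bearing.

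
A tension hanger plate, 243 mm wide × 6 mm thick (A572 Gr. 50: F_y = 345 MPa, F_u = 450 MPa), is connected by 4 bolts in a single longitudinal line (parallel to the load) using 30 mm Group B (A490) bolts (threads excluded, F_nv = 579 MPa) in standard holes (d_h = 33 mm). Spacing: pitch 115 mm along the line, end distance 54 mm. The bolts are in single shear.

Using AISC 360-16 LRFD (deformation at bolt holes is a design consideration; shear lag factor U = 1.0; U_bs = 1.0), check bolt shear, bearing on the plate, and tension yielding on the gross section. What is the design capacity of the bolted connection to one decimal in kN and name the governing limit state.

452.7 kN (gross-section yield governs)

Bolt shear: A_b = π(30)²/4 = 706.86 mm². φR_n = 0.75 × 579 × 706.86 × 4 × 1 = 1227.8 kN.
Bearing (6 mm plate, F_u = 450 MPa): end bolts L_c = 54 − 33/2 = 37.5, R_n = min(1.2×37.5×6×450, 2.4×30×6×450) = 121.5 kN/bolt; interior L_c = 115 − 33 = 82, R_n = 194.4 kN/bolt. φR_n = 0.75 × (1×121.5 + 3×194.4) = 528.5 kN.
Tension yield (gross): A_g = 243×6 = 1458 mm². φR_n = 0.90 × 345 × 1458 = 452.7 kN.
Governing: min(1227.8, 528.5, 452.7) = 452.7 kN → gross-section yield.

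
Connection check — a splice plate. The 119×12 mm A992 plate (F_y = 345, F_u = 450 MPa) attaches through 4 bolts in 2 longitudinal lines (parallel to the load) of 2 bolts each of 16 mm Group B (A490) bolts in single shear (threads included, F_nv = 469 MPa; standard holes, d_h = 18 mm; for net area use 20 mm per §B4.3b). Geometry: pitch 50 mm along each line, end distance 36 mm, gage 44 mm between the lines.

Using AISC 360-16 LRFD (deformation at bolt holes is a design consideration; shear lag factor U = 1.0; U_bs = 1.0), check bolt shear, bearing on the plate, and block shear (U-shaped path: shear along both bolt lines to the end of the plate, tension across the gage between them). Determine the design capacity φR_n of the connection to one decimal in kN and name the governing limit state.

Bolt shear: A_b = π(16)²/4 = 201.06 mm². φR_n = 0.75 × 469 × 201.06 × 4 × 1 = 282.9 kN.
Bearing (12 mm plate, F_u = 450 MPa): end bolts L_c = 36 − 18/2 = 27, R_n = min(1.2×27×12×450, 2.4×16×12×450) = 174.96 kN/bolt; interior L_c = 50 − 18 = 32, R_n = 207.36 kN/bolt. φR_n = 0.75 × (2×174.96 + 2×207.36) = 573.5 kN.
Block shear: shear path 2×[36+1×50] = 2×86 mm, A_gv = 2064, A_nv = 2×(86 − 1.5×20)×12 = 1344 mm²; tension across gage: (44 − 1×20)×12 = 288 mm². R_n = min(0.6×450×1344, 0.6×345×2064) + 1.0×450×288 = min(362.88, 427.25) + 129.6 = 492.48 kN. φR_n = 0.75 × 492.48 = 369.4 kN.
Governing: min(282.9, 573.5, 369.4) = 282.9 kN → bolt shear.

282.9 kN (bolt shear governs)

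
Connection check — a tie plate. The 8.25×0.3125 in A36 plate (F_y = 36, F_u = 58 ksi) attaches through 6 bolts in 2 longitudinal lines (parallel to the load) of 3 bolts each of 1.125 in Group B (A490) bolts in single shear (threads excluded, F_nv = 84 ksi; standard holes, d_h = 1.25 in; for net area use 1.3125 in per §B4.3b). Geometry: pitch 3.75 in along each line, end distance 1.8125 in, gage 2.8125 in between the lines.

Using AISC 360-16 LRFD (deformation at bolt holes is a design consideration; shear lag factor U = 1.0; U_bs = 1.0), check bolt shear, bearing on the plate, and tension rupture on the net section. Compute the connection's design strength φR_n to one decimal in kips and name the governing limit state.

Bolt shear: A_b = π(1.125)²/4 = 0.99402 in². φR_n = 0.75 × 84 × 0.99402 × 6 × 1 = 375.7 kips.
Bearing (0.3125 in plate, F_u = 58 ksi): end bolts L_c = 1.8125 − 1.25/2 = 1.1875, R_n = min(1.2×1.1875×0.3125×58, 2.4×1.125×0.3125×58) = 25.828 kips/bolt; interior L_c = 3.75 − 1.25 = 2.5, R_n = 48.938 kips/bolt. φR_n = 0.75 × (2×25.828 + 4×48.938) = 185.6 kips.
Tension rupture (net): A_n = (8.25 − 2×1.3125)×0.3125 = 1.7578 in² (U = 1.0, A_e = A_n). φR_n = 0.75 × 58 × 1.7578 = 76.5 kips.
Governing: min(375.7, 185.6, 76.5) = 76.5 kips → net-section rupture.

76.5 kips (net-section rupture governs)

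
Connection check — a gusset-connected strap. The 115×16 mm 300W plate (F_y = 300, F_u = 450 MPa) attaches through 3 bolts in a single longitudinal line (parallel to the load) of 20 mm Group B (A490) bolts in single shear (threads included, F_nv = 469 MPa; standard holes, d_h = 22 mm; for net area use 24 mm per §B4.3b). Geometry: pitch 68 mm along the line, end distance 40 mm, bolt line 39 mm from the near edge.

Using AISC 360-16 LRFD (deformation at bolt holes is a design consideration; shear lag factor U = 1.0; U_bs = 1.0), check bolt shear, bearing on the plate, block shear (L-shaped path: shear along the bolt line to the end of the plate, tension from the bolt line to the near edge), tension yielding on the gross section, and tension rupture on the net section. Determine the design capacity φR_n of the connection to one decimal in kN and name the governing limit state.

Bolt shear: A_b = π(20)²/4 = 314.16 mm². φR_n = 0.75 × 469 × 314.16 × 3 × 1 = 331.5 kN.
Bearing (16 mm plate, F_u = 450 MPa): end bolts L_c = 40 − 22/2 = 29, R_n = min(1.2×29×16×450, 2.4×20×16×450) = 250.56 kN/bolt; interior L_c = 68 − 22 = 46, R_n = 345.6 kN/bolt. φR_n = 0.75 × (1×250.56 + 2×345.6) = 706.3 kN.
Block shear: shear path 1×[40+2×68] = 1×176 mm, A_gv = 2816, A_nv = 1×(176 − 2.5×24)×16 = 1856 mm²; tension to near edge: (39 − 0.5×24)×16 = 432 mm². R_n = min(0.6×450×1856, 0.6×300×2816) + 1.0×450×432 = min(501.12, 506.88) + 194.4 = 695.52 kN. φR_n = 0.75 × 695.52 = 521.6 kN.
Tension yield (gross): A_g = 115×16 = 1840 mm². φR_n = 0.90 × 300 × 1840 = 496.8 kN.
Tension rupture (net): A_n = (115 − 1×24)×16 = 1456 mm² (U = 1.0, A_e = A_n). φR_n = 0.75 × 450 × 1456 = 491.4 kN.
Governing: min(331.5, 706.3, 521.6, 496.8, 491.4) = 331.5 kN → bolt shear.

331.5 kN (bolt shear governs)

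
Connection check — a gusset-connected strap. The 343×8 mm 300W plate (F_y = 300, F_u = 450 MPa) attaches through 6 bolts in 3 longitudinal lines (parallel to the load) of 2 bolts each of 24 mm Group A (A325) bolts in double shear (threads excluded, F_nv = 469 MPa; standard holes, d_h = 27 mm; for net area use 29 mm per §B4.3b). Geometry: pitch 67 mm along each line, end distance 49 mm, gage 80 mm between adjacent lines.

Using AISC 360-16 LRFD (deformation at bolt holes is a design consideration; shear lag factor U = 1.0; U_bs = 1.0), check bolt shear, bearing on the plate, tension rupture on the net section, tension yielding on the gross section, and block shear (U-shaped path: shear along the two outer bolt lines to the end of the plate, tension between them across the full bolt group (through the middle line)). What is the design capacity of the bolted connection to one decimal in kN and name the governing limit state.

510.3 kN (block shear governs)

Bolt shear: A_b = π(24)²/4 = 452.39 mm². φR_n = 0.75 × 469 × 452.39 × 6 × 2 = 1909.5 kN.
Bearing (8 mm plate, F_u = 450 MPa): end bolts L_c = 49 − 27/2 = 35.5, R_n = min(1.2×35.5×8×450, 2.4×24×8×450) = 153.36 kN/bolt; interior L_c = 67 − 27 = 40, R_n = 172.8 kN/bolt. φR_n = 0.75 × (3×153.36 + 3×172.8) = 733.9 kN.
Tension rupture (net): A_n = (343 − 3×29)×8 = 2048 mm² (U = 1.0, A_e = A_n). φR_n = 0.75 × 450 × 2048 = 691.2 kN.
Tension yield (gross): A_g = 343×8 = 2744 mm². φR_n = 0.90 × 300 × 2744 = 740.9 kN.
Block shear: shear path 2×[49+1×67] = 2×116 mm, A_gv = 1856, A_nv = 2×(116 − 1.5×29)×8 = 1160 mm²; tension across gage: (160 − 2×29)×8 = 816 mm². R_n = min(0.6×450×1160, 0.6×300×1856) + 1.0×450×816 = min(313.2, 334.08) + 367.2 = 680.4 kN. φR_n = 0.75 × 680.4 = 510.3 kN.
Governing: min(1909.5, 733.9, 691.2, 740.9, 510.3) = 510.3 kN → block shear.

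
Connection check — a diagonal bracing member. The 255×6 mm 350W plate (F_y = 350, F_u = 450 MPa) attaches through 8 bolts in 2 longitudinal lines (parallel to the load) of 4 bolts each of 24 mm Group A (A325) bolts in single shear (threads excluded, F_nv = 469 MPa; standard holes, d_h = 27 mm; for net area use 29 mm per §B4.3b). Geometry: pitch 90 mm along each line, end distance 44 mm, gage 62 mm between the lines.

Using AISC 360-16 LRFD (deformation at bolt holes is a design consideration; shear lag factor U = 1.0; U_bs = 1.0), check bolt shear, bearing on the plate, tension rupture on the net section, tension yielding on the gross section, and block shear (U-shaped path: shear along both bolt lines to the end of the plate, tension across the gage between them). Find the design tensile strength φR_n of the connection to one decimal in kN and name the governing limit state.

398.9 kN (net-section rupture governs)

Bolt shear: A_b = π(24)²/4 = 452.39 mm². φR_n = 0.75 × 469 × 452.39 × 8 × 1 = 1273.0 kN.
Bearing (6 mm plate, F_u = 450 MPa): end bolts L_c = 44 − 27/2 = 30.5, R_n = min(1.2×30.5×6×450, 2.4×24×6×450) = 98.82 kN/bolt; interior L_c = 90 − 27 = 63, R_n = 155.52 kN/bolt. φR_n = 0.75 × (2×98.82 + 6×155.52) = 848.1 kN.
Tension rupture (net): A_n = (255 − 2×29)×6 = 1182 mm² (U = 1.0, A_e = A_n). φR_n = 0.75 × 450 × 1182 = 398.9 kN.
Tension yield (gross): A_g = 255×6 = 1530 mm². φR_n = 0.90 × 350 × 1530 = 482.0 kN.
Block shear: shear path 2×[44+3×90] = 2×314 mm, A_gv = 3768, A_nv = 2×(314 − 3.5×29)×6 = 2550 mm²; tension across gage: (62 − 1×29)×6 = 198 mm². R_n = min(0.6×450×2550, 0.6×350×3768) + 1.0×450×198 = min(688.5, 791.28) + 89.1 = 777.6 kN. φR_n = 0.75 × 777.6 = 583.2 kN.
Governing: min(1273.0, 848.1, 398.9, 482.0, 583.2) = 398.9 kN → net-section rupture.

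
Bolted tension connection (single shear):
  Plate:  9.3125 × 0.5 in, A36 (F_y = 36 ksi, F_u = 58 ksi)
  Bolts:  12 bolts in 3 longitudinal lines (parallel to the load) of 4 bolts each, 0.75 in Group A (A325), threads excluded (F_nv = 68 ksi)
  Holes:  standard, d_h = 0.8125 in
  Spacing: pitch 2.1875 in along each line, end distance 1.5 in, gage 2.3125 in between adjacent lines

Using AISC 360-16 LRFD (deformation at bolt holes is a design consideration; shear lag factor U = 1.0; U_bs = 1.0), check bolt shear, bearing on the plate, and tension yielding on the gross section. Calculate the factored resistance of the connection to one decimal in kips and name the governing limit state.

150.9 kips (gross-section yield governs)

Bolt shear: A_b = π(0.75)²/4 = 0.44179 in². φR_n = 0.75 × 68 × 0.44179 × 12 × 1 = 270.4 kips.
Bearing (0.5 in plate, F_u = 58 ksi): end bolts L_c = 1.5 − 0.8125/2 = 1.09375, R_n = min(1.2×1.09375×0.5×58, 2.4×0.75×0.5×58) = 38.063 kips/bolt; interior L_c = 2.1875 − 0.8125 = 1.375, R_n = 47.85 kips/bolt. φR_n = 0.75 × (3×38.063 + 9×47.85) = 408.6 kips.
Tension yield (gross): A_g = 9.3125×0.5 = 4.6563 in². φR_n = 0.90 × 36 × 4.6563 = 150.9 kips.
Governing: min(270.4, 408.6, 150.9) = 150.9 kips → gross-section yield.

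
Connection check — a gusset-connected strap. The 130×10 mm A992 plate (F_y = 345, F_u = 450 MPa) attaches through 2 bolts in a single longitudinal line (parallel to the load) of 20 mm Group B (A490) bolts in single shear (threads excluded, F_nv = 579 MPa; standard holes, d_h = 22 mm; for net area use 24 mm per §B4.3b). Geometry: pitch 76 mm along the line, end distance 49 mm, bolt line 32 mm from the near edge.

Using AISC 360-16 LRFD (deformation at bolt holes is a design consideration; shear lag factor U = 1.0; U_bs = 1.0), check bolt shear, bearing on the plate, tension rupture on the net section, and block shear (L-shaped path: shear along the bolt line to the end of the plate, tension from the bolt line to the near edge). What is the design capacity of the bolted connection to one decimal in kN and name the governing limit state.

247.7 kN (block shear governs)

Bolt shear: A_b = π(20)²/4 = 314.16 mm². φR_n = 0.75 × 579 × 314.16 × 2 × 1 = 272.8 kN.
Bearing (10 mm plate, F_u = 450 MPa): end bolts L_c = 49 − 22/2 = 38, R_n = min(1.2×38×10×450, 2.4×20×10×450) = 205.2 kN/bolt; interior L_c = 76 − 22 = 54, R_n = 216 kN/bolt. φR_n = 0.75 × (1×205.2 + 1×216) = 315.9 kN.
Tension rupture (net): A_n = (130 − 1×24)×10 = 1060 mm² (U = 1.0, A_e = A_n). φR_n = 0.75 × 450 × 1060 = 357.8 kN.
Block shear: shear path 1×[49+1×76] = 1×125 mm, A_gv = 1250, A_nv = 1×(125 − 1.5×24)×10 = 890 mm²; tension to near edge: (32 − 0.5×24)×10 = 200 mm². R_n = min(0.6×450×890, 0.6×345×1250) + 1.0×450×200 = min(240.3, 258.75) + 90 = 330.3 kN. φR_n = 0.75 × 330.3 = 247.7 kN.
Governing: min(272.8, 315.9, 357.8, 247.7) = 247.7 kN → block shear.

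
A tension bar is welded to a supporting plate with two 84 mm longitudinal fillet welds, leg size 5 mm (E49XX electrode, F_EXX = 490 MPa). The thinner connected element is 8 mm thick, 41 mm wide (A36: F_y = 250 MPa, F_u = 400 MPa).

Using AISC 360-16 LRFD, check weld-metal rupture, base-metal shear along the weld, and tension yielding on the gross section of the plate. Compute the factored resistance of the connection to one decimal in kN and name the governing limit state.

Weld metal: throat = 0.707×5 = 3.535 mm, L = 2×84 = 168 mm. φR_n = 0.75 × 0.6 × 490 × 3.535 × 168 = 131.0 kN.
Base metal shear (8 mm plate): yield φR_n = 1.0×0.6×250×8×168 = 201.6 kN; rupture φR_n = 0.75×0.6×400×8×168 = 241.9 kN; take 201.6 kN (yield).
Tension yield (gross): A_g = 41×8 = 328 mm². φR_n = 0.90 × 250 × 328 = 73.8 kN.
Governing: min(131.0, 201.6, 73.8) = 73.8 kN → gross-section yield.

73.8 kN (gross-section yield governs)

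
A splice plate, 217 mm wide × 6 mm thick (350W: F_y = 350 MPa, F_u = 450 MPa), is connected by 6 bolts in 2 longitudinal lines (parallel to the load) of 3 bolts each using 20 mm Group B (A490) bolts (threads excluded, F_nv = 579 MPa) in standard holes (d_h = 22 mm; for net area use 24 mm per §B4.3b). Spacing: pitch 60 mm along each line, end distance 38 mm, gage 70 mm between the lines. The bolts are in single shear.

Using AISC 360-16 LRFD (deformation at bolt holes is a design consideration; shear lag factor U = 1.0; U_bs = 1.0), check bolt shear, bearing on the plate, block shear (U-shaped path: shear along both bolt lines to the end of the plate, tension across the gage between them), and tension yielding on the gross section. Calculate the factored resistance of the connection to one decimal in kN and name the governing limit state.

Bolt shear: A_b = π(20)²/4 = 314.16 mm². φR_n = 0.75 × 579 × 314.16 × 6 × 1 = 818.5 kN.
Bearing (6 mm plate, F_u = 450 MPa): end bolts L_c = 38 − 22/2 = 27, R_n = min(1.2×27×6×450, 2.4×20×6×450) = 87.48 kN/bolt; interior L_c = 60 − 22 = 38, R_n = 123.12 kN/bolt. φR_n = 0.75 × (2×87.48 + 4×123.12) = 500.6 kN.
Block shear: shear path 2×[38+2×60] = 2×158 mm, A_gv = 1896, A_nv = 2×(158 − 2.5×24)×6 = 1176 mm²; tension across gage: (70 − 1×24)×6 = 276 mm². R_n = min(0.6×450×1176, 0.6×350×1896) + 1.0×450×276 = min(317.52, 398.16) + 124.2 = 441.72 kN. φR_n = 0.75 × 441.72 = 331.3 kN.
Tension yield (gross): A_g = 217×6 = 1302 mm². φR_n = 0.90 × 350 × 1302 = 410.1 kN.
Governing: min(818.5, 500.6, 331.3, 410.1) = 331.3 kN → block shear.

331.3 kN (block shear governs)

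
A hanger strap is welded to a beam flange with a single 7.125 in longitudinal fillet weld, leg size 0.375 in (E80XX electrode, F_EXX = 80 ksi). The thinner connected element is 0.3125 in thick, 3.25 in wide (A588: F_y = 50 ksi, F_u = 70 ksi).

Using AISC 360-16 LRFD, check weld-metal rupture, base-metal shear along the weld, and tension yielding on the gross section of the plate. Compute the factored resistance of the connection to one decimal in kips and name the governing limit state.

45.7 kips (gross-section yield governs)

Weld metal: throat = 0.707×0.375 = 0.26513 in, L = 7.125 in. φR_n = 0.75 × 0.6 × 80 × 0.26513 × 7.125 = 68.0 kips.
Base metal shear (0.3125 in plate): yield φR_n = 1.0×0.6×50×0.3125×7.125 = 66.8 kips; rupture φR_n = 0.75×0.6×70×0.3125×7.125 = 70.1 kips; take 66.8 kips (yield).
Tension yield (gross): A_g = 3.25×0.3125 = 1.0156 in². φR_n = 0.90 × 50 × 1.0156 = 45.7 kips.
Governing: min(68.0, 66.8, 45.7) = 45.7 kips → gross-section yield.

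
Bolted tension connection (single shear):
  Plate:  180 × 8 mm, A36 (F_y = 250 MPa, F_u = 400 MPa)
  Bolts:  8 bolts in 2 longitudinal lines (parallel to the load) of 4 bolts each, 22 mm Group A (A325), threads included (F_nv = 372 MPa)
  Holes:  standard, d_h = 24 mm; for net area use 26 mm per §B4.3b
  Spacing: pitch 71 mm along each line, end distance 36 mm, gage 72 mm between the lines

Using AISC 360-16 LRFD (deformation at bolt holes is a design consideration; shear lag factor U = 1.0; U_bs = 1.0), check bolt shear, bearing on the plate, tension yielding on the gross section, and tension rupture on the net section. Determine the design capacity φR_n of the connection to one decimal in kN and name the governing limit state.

Bolt shear: A_b = π(22)²/4 = 380.13 mm². φR_n = 0.75 × 372 × 380.13 × 8 × 1 = 848.5 kN.
Bearing (8 mm plate, F_u = 400 MPa): end bolts L_c = 36 − 24/2 = 24, R_n = min(1.2×24×8×400, 2.4×22×8×400) = 92.16 kN/bolt; interior L_c = 71 − 24 = 47, R_n = 168.96 kN/bolt. φR_n = 0.75 × (2×92.16 + 6×168.96) = 898.6 kN.
Tension yield (gross): A_g = 180×8 = 1440 mm². φR_n = 0.90 × 250 × 1440 = 324.0 kN.
Tension rupture (net): A_n = (180 − 2×26)×8 = 1024 mm² (U = 1.0, A_e = A_n). φR_n = 0.75 × 400 × 1024 = 307.2 kN.
Governing: min(848.5, 898.6, 324.0, 307.2) = 307.2 kN → net-section rupture.

307.2 kN (net-section rupture governs)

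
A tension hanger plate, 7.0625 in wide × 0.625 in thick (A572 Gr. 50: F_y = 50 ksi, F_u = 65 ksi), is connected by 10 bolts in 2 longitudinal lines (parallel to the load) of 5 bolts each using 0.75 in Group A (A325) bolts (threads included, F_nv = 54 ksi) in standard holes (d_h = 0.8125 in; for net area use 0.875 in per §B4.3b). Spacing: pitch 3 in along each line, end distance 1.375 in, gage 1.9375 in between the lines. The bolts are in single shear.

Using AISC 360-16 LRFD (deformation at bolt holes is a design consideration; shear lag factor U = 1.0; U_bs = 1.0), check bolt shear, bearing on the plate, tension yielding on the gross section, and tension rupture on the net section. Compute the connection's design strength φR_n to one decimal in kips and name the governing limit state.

Bolt shear: A_b = π(0.75)²/4 = 0.44179 in². φR_n = 0.75 × 54 × 0.44179 × 10 × 1 = 178.9 kips.
Bearing (0.625 in plate, F_u = 65 ksi): end bolts L_c = 1.375 − 0.8125/2 = 0.96875, R_n = min(1.2×0.96875×0.625×65, 2.4×0.75×0.625×65) = 47.227 kips/bolt; interior L_c = 3 − 0.8125 = 2.1875, R_n = 73.125 kips/bolt. φR_n = 0.75 × (2×47.227 + 8×73.125) = 509.6 kips.
Tension yield (gross): A_g = 7.0625×0.625 = 4.4141 in². φR_n = 0.90 × 50 × 4.4141 = 198.6 kips.
Tension rupture (net): A_n = (7.0625 − 2×0.875)×0.625 = 3.3203 in² (U = 1.0, A_e = A_n). φR_n = 0.75 × 65 × 3.3203 = 161.9 kips.
Governing: min(178.9, 509.6, 198.6, 161.9) = 161.9 kips → net-section rupture.

161.9 kips (net-section rupture governs)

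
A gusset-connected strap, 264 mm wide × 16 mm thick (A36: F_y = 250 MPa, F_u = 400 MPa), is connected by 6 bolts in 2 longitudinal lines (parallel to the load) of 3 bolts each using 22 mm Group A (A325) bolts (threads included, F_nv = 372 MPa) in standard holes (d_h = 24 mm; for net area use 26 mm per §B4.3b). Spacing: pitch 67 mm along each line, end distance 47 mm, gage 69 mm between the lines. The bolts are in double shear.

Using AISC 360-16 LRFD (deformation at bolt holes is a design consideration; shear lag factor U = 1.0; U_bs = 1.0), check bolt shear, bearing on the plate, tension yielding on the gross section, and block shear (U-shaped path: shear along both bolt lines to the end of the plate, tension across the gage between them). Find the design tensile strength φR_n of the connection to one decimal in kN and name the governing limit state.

Bolt shear: A_b = π(22)²/4 = 380.13 mm². φR_n = 0.75 × 372 × 380.13 × 6 × 2 = 1272.7 kN.
Bearing (16 mm plate, F_u = 400 MPa): end bolts L_c = 47 − 24/2 = 35, R_n = min(1.2×35×16×400, 2.4×22×16×400) = 268.8 kN/bolt; interior L_c = 67 − 24 = 43, R_n = 330.24 kN/bolt. φR_n = 0.75 × (2×268.8 + 4×330.24) = 1393.9 kN.
Tension yield (gross): A_g = 264×16 = 4224 mm². φR_n = 0.90 × 250 × 4224 = 950.4 kN.
Block shear: shear path 2×[47+2×67] = 2×181 mm, A_gv = 5792, A_nv = 2×(181 − 2.5×26)×16 = 3712 mm²; tension across gage: (69 − 1×26)×16 = 688 mm². R_n = min(0.6×400×3712, 0.6×250×5792) + 1.0×400×688 = min(890.88, 868.8) + 275.2 = 1144 kN. φR_n = 0.75 × 1144 = 858.0 kN.
Governing: min(1272.7, 1393.9, 950.4, 858.0) = 858.0 kN → block shear.

858.0 kN (block shear governs)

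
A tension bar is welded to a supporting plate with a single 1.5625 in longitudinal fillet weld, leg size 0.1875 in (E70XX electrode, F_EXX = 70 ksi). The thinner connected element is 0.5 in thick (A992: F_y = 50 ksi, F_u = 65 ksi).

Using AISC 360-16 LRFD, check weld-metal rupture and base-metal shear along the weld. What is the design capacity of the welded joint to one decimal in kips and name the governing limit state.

Weld metal: throat = 0.707×0.1875 = 0.13256 in, L = 1.5625 in. φR_n = 0.75 × 0.6 × 70 × 0.13256 × 1.5625 = 6.5 kips.
Base metal shear (0.5 in plate): yield φR_n = 1.0×0.6×50×0.5×1.5625 = 23.4 kips; rupture φR_n = 0.75×0.6×65×0.5×1.5625 = 22.9 kips; take 22.9 kips (rupture).
Governing: min(6.5, 22.9) = 6.5 kips → weld metal.

6.5 kips (weld metal governs)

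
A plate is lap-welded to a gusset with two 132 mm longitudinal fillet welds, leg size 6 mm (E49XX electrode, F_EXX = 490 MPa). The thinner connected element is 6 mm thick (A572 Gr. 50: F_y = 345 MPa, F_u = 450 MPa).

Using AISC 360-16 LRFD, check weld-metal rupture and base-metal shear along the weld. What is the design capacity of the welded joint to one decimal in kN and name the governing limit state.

246.9 kN (weld metal governs)

Weld metal: throat = 0.707×6 = 4.242 mm, L = 2×132 = 264 mm. φR_n = 0.75 × 0.6 × 490 × 4.242 × 264 = 246.9 kN.
Base metal shear (6 mm plate): yield φR_n = 1.0×0.6×345×6×264 = 327.9 kN; rupture φR_n = 0.75×0.6×450×6×264 = 320.8 kN; take 320.8 kN (rupture).
Governing: min(246.9, 320.8) = 246.9 kN → weld metal.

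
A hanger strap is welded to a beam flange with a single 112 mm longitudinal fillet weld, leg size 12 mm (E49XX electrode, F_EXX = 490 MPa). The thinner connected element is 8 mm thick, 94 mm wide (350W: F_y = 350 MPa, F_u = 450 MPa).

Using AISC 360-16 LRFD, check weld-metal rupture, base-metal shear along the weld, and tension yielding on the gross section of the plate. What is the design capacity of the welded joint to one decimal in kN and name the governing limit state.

Weld metal: throat = 0.707×12 = 8.484 mm, L = 112 mm. φR_n = 0.75 × 0.6 × 490 × 8.484 × 112 = 209.5 kN.
Base metal shear (8 mm plate): yield φR_n = 1.0×0.6×350×8×112 = 188.2 kN; rupture φR_n = 0.75×0.6×450×8×112 = 181.4 kN; take 181.4 kN (rupture).
Tension yield (gross): A_g = 94×8 = 752 mm². φR_n = 0.90 × 350 × 752 = 236.9 kN.
Governing: min(209.5, 181.4, 236.9) = 181.4 kN → base-metal shear.

181.4 kN (base-metal shear governs)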